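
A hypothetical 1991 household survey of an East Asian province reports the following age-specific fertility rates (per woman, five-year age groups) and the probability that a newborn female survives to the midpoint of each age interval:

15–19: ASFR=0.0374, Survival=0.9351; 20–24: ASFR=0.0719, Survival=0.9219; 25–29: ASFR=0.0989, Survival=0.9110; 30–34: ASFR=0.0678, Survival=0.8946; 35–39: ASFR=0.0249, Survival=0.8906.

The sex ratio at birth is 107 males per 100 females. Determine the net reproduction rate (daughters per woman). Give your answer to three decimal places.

0.662

Proportion female at birth = 100 / (100 + 107) = 0.48309.
Survival-weighted fertility by age (5·fₓ·Sₓ):
  15–19: 5 × 0.0374 × 0.9351 = 0.17486
  20–24: 5 × 0.0719 × 0.9219 = 0.33142
  25–29: 5 × 0.0989 × 0.9110 = 0.45049
  30–34: 5 × 0.0678 × 0.8946 = 0.30327
  35–39: 5 × 0.0249 × 0.8906 = 0.11088
Sum = 1.37092
NRR = 0.48309 × 1.37092 = 0.66228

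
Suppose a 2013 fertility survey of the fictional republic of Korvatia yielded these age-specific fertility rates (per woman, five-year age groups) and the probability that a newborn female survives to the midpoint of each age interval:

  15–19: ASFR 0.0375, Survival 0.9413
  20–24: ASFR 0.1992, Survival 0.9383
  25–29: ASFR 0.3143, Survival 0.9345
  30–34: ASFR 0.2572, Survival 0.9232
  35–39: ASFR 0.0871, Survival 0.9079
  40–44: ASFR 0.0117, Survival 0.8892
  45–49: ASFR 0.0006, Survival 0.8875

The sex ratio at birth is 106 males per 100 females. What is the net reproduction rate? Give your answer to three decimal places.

Proportion female at birth = 100 / (100 + 106) = 0.48544.
Each age group contributes 5 × ASFR × survival:
  15–19: 5 × 0.0375 × 0.9413 = 0.17649
  20–24: 5 × 0.1992 × 0.9383 = 0.93455
  25–29: 5 × 0.3143 × 0.9345 = 1.46857
  30–34: 5 × 0.2572 × 0.9232 = 1.18724
  35–39: 5 × 0.0871 × 0.9079 = 0.39539
  40–44: 5 × 0.0117 × 0.8892 = 0.05202
  45–49: 5 × 0.0006 × 0.8875 = 0.00266
Sum = 4.21692
NRR = 0.48544 × 4.21692 = 2.04706
An NRR exceeding 1 indicates intrinsic growth under these rates.

2.047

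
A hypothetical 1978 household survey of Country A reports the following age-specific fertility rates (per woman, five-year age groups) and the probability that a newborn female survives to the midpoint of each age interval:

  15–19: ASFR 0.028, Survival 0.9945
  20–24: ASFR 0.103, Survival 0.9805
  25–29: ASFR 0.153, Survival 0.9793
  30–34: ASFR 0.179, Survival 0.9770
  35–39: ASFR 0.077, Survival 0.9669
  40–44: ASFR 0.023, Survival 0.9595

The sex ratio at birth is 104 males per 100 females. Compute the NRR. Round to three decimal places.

Proportion female at birth = 100 / (100 + 104) = 0.49020.
Per-age-group product (5 × ASFR × survival probability):
  15–19: 5 × 0.028 × 0.9945 = 0.13923
  20–24: 5 × 0.103 × 0.9805 = 0.50496
  25–29: 5 × 0.153 × 0.9793 = 0.74916
  30–34: 5 × 0.179 × 0.9770 = 0.87442
  35–39: 5 × 0.077 × 0.9669 = 0.37226
  40–44: 5 × 0.023 × 0.9595 = 0.11034
Sum = 2.75037
NRR = 0.49020 × 2.75037 = 1.34823

1.348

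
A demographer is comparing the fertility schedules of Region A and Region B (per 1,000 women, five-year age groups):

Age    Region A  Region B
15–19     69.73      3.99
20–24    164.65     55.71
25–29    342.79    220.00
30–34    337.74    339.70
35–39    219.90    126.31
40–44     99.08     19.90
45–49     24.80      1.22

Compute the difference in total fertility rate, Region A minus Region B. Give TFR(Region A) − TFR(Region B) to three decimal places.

2.459

Region A:
  Sum of ASFRs = 69.73 + 164.65 + 342.79 + 337.74 + 219.90 + 99.08 + 24.80 = 1258.69
  TFR = 5 × 1258.69 / 1000 = 6.29345
Region B:
  Sum of ASFRs = 3.99 + 55.71 + 220.00 + 339.70 + 126.31 + 19.90 + 1.22 = 766.83
  TFR = 5 × 766.83 / 1000 = 3.83415
Difference = 6.29345 − 3.83415 = 2.4593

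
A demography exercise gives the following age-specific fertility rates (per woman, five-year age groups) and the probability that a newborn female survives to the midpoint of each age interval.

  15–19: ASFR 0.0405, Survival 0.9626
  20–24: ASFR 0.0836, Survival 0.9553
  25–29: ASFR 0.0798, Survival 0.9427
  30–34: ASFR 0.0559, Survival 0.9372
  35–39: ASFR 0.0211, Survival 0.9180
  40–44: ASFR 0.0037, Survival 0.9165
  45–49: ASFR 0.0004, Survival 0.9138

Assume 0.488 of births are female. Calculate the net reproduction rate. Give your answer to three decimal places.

Proportion female at birth = 0.488.
Per-age-group product (5 × ASFR × survival probability):
  15–19: 5 × 0.0405 × 0.9626 = 0.19493
  20–24: 5 × 0.0836 × 0.9553 = 0.39932
  25–29: 5 × 0.0798 × 0.9427 = 0.37614
  30–34: 5 × 0.0559 × 0.9372 = 0.26195
  35–39: 5 × 0.0211 × 0.9180 = 0.09685
  40–44: 5 × 0.0037 × 0.9165 = 0.01696
  45–49: 5 × 0.0004 × 0.9138 = 0.00183
Sum = 1.34798
NRR = 0.488 × 1.34798 = 0.65781

0.658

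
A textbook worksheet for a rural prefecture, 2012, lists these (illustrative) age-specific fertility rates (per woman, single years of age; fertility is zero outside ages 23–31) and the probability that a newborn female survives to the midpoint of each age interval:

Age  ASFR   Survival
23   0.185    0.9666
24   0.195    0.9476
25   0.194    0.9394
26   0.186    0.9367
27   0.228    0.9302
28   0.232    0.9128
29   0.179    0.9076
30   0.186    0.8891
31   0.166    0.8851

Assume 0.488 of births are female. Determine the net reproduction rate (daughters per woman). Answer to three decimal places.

0.790

Proportion female at birth = 0.488.
Per-age-group product (1 × ASFR × survival probability):
  23: 1 × 0.185 × 0.9666 = 0.17882
  24: 1 × 0.195 × 0.9476 = 0.18478
  25: 1 × 0.194 × 0.9394 = 0.18224
  26: 1 × 0.186 × 0.9367 = 0.17423
  27: 1 × 0.228 × 0.9302 = 0.21209
  28: 1 × 0.232 × 0.9128 = 0.21177
  29: 1 × 0.179 × 0.9076 = 0.16246
  30: 1 × 0.186 × 0.8891 = 0.16537
  31: 1 × 0.166 × 0.8851 = 0.14693
Sum = 1.61869
NRR = 0.488 × 1.61869 = 0.78992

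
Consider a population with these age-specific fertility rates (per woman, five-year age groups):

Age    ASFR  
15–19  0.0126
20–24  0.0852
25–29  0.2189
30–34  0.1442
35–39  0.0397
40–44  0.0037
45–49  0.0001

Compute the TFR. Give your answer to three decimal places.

Sum of ASFRs = 0.0126 + 0.0852 + 0.2189 + 0.1442 + 0.0397 + 0.0037 + 0.0001 = 0.5044
TFR = 5 × 0.5044 = 2.522

2.522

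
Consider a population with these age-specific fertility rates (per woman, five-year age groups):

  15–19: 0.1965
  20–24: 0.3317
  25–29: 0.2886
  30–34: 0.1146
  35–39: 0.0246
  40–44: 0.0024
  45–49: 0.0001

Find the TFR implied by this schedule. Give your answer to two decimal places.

Sum of ASFRs = 0.1965 + 0.3317 + 0.2886 + 0.1146 + 0.0246 + 0.0024 + 0.0001 = 0.9585
TFR = 5 × 0.9585 = 4.7925

4.79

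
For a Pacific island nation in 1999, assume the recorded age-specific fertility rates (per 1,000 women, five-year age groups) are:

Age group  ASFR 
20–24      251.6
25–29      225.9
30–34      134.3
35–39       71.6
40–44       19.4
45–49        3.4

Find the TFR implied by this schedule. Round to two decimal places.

Sum of ASFRs = 251.6 + 225.9 + 134.3 + 71.6 + 19.4 + 3.4 = 706.2
TFR = 5 × 706.2 / 1000 = 3.531

3.53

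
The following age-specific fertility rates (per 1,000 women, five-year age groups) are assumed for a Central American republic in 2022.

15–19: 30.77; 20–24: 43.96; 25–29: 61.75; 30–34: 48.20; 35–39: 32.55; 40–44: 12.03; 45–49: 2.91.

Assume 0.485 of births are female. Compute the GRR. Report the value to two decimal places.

Proportion female at birth = 0.485.
Sum of ASFRs = 30.77 + 43.96 + 61.75 + 48.20 + 32.55 + 12.03 + 2.91 = 232.17
TFR = 5 × 232.17 / 1000 = 1.16085
GRR = 0.485 × 1.16085 = 0.56301

0.56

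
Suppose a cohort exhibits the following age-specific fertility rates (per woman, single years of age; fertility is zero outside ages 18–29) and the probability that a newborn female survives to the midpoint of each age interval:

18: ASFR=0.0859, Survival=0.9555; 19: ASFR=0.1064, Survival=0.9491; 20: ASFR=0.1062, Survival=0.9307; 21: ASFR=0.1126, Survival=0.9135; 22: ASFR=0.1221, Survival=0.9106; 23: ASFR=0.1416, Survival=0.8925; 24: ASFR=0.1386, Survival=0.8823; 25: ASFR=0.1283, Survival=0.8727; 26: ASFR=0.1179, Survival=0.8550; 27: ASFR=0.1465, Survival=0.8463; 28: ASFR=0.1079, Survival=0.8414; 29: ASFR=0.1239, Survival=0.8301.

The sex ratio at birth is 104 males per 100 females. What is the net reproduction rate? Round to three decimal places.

0.625

Proportion female at birth = 100 / (100 + 104) = 0.49020.
Weighting each age-specific rate by interval width and survival:
  18: 1 × 0.0859 × 0.9555 = 0.08208
  19: 1 × 0.1064 × 0.9491 = 0.10098
  20: 1 × 0.1062 × 0.9307 = 0.09884
  21: 1 × 0.1126 × 0.9135 = 0.10286
  22: 1 × 0.1221 × 0.9106 = 0.11118
  23: 1 × 0.1416 × 0.8925 = 0.12638
  24: 1 × 0.1386 × 0.8823 = 0.12229
  25: 1 × 0.1283 × 0.8727 = 0.11197
  26: 1 × 0.1179 × 0.8550 = 0.10080
  27: 1 × 0.1465 × 0.8463 = 0.12398
  28: 1 × 0.1079 × 0.8414 = 0.09079
  29: 1 × 0.1239 × 0.8301 = 0.10285
Sum = 1.27500
NRR = 0.49020 × 1.27500 = 0.62501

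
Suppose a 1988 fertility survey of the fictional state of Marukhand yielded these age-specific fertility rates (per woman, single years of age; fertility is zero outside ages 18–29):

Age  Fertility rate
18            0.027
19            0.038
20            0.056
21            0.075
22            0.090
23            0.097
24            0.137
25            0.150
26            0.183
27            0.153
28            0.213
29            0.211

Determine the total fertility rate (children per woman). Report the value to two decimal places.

1.43

Sum of ASFRs = 0.027 + 0.038 + 0.056 + 0.075 + 0.090 + 0.097 + 0.137 + 0.150 + 0.183 + 0.153 + 0.213 + 0.211 = 1.430
TFR = 1.43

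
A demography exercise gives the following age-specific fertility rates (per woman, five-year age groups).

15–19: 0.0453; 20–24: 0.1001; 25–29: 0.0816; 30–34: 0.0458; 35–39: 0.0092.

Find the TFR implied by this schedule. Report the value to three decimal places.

1.410

Sum of ASFRs = 0.0453 + 0.1001 + 0.0816 + 0.0458 + 0.0092 = 0.2820
TFR = 5 × 0.2820 = 1.41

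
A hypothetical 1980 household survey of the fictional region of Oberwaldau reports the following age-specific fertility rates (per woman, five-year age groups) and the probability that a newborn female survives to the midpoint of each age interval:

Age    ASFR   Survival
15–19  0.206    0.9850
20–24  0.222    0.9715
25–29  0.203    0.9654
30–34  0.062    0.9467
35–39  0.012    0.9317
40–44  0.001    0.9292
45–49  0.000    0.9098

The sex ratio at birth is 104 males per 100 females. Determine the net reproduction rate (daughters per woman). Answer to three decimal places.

Proportion female at birth = 100 / (100 + 104) = 0.49020.
Weighting each age-specific rate by interval width and survival:
  15–19: 5 × 0.206 × 0.9850 = 1.01455
  20–24: 5 × 0.222 × 0.9715 = 1.07837
  25–29: 5 × 0.203 × 0.9654 = 0.97988
  30–34: 5 × 0.062 × 0.9467 = 0.29348
  35–39: 5 × 0.012 × 0.9317 = 0.05590
  40–44: 5 × 0.001 × 0.9292 = 0.00465
  45–49: 5 × 0.000 × 0.9098 = 0.00000
Sum = 3.42683
NRR = 0.49020 × 3.42683 = 1.67983
An NRR exceeding 1 indicates intrinsic growth under these rates.

1.680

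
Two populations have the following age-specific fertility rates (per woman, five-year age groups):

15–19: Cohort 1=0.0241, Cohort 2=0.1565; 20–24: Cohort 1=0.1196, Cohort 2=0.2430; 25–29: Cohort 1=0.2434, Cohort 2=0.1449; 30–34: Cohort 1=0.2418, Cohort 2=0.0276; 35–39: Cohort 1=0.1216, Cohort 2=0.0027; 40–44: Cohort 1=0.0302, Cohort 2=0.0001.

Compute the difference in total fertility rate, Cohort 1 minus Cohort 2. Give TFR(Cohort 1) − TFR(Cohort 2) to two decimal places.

1.03

Cohort 1:
  Sum of ASFRs = 0.0241 + 0.1196 + 0.2434 + 0.2418 + 0.1216 + 0.0302 = 0.7807
  TFR = 5 × 0.7807 = 3.9035
Cohort 2:
  Sum of ASFRs = 0.1565 + 0.2430 + 0.1449 + 0.0276 + 0.0027 + 0.0001 = 0.5748
  TFR = 5 × 0.5748 = 2.874
Difference = 3.9035 − 2.874 = 1.0295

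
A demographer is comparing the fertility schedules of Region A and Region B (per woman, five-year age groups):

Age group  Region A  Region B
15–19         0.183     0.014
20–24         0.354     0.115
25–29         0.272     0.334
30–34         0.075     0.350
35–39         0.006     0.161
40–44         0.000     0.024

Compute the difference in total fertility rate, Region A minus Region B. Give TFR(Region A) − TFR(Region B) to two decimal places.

-0.54

Region A:
  Sum of ASFRs = 0.183 + 0.354 + 0.272 + 0.075 + 0.006 + 0.000 = 0.890
  TFR = 5 × 0.890 = 4.45
Region B:
  Sum of ASFRs = 0.014 + 0.115 + 0.334 + 0.350 + 0.161 + 0.024 = 0.998
  TFR = 5 × 0.998 = 4.99
Difference = 4.45 − 4.99 = -0.54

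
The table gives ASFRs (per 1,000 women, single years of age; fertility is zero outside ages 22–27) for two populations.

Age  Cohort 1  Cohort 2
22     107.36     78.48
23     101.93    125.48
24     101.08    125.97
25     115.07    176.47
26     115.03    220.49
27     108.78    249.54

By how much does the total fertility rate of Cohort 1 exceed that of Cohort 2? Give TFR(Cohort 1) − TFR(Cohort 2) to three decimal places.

-0.327

Cohort 1:
  Sum of ASFRs = 107.36 + 101.93 + 101.08 + 115.07 + 115.03 + 108.78 = 649.25
  TFR = 649.25 / 1000 = 0.64925
Cohort 2:
  Sum of ASFRs = 78.48 + 125.48 + 125.97 + 176.47 + 220.49 + 249.54 = 976.43
  TFR = 976.43 / 1000 = 0.97643
Difference = 0.64925 − 0.97643 = -0.32718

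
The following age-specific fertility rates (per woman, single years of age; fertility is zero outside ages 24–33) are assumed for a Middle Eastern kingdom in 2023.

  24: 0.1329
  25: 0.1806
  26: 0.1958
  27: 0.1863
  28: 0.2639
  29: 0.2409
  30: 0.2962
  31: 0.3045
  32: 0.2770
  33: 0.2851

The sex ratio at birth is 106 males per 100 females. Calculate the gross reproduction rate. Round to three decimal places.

1.147

Proportion female at birth = 100 / (100 + 106) = 0.48544.
Sum of ASFRs = 0.1329 + 0.1806 + 0.1958 + 0.1863 + 0.2639 + 0.2409 + 0.2962 + 0.3045 + 0.2770 + 0.2851 = 2.3632
TFR = 2.3632
GRR = 0.48544 × 2.3632 = 1.14719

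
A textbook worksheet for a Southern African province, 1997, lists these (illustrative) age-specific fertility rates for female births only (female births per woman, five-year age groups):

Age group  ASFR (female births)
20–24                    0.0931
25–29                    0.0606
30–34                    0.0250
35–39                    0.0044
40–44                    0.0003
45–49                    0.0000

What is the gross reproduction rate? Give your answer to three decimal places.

0.917

Sum of female ASFRs = 0.0931 + 0.0606 + 0.0250 + 0.0044 + 0.0003 + 0.0000 = 0.1834
GRR = 5 × 0.1834 = 0.917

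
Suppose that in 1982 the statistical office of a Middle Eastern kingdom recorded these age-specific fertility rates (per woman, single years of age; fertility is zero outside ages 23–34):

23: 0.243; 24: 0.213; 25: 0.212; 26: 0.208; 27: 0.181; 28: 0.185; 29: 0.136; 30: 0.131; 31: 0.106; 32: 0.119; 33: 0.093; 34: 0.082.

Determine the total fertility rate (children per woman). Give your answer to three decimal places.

Sum of ASFRs = 0.243 + 0.213 + 0.212 + 0.208 + 0.181 + 0.185 + 0.136 + 0.131 + 0.106 + 0.119 + 0.093 + 0.082 = 1.909
TFR = 1.909

1.909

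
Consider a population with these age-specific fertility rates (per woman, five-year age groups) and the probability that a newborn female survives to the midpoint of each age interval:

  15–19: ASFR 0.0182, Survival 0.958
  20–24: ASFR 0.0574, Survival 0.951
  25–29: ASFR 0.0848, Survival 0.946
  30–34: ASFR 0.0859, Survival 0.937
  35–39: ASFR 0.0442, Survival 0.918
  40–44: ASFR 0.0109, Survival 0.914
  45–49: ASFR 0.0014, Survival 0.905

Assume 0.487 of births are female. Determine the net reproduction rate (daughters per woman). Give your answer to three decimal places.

Proportion female at birth = 0.487.
Each age group contributes 5 × ASFR × survival:
  15–19: 5 × 0.0182 × 0.958 = 0.08718
  20–24: 5 × 0.0574 × 0.951 = 0.27294
  25–29: 5 × 0.0848 × 0.946 = 0.40110
  30–34: 5 × 0.0859 × 0.937 = 0.40244
  35–39: 5 × 0.0442 × 0.918 = 0.20288
  40–44: 5 × 0.0109 × 0.914 = 0.04981
  45–49: 5 × 0.0014 × 0.905 = 0.00634
Sum = 1.42269
NRR = 0.487 × 1.42269 = 0.69285
With NRR below 1 the population is below replacement fertility.

0.693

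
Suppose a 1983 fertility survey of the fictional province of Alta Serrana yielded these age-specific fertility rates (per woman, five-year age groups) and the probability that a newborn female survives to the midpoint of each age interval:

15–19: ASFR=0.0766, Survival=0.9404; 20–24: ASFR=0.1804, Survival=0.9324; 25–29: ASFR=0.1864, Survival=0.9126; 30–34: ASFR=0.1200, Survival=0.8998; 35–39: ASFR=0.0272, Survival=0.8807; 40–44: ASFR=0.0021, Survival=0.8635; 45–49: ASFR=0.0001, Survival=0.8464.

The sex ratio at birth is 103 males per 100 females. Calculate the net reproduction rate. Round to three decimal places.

1.340

Proportion female at birth = 100 / (100 + 103) = 0.49261.
Survival-weighted fertility by age (5·fₓ·Sₓ):
  15–19: 5 × 0.0766 × 0.9404 = 0.36017
  20–24: 5 × 0.1804 × 0.9324 = 0.84102
  25–29: 5 × 0.1864 × 0.9126 = 0.85054
  30–34: 5 × 0.1200 × 0.8998 = 0.53988
  35–39: 5 × 0.0272 × 0.8807 = 0.11978
  40–44: 5 × 0.0021 × 0.8635 = 0.00907
  45–49: 5 × 0.0001 × 0.8464 = 0.00042
Sum = 2.72088
NRR = 0.49261 × 2.72088 = 1.34033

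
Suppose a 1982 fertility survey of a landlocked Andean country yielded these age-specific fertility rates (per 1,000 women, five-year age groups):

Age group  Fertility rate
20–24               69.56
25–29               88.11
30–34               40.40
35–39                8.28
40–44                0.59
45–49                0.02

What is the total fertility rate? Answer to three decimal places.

Sum of ASFRs = 69.56 + 88.11 + 40.40 + 8.28 + 0.59 + 0.02 = 206.96
TFR = 5 × 206.96 / 1000 = 1.0348

1.035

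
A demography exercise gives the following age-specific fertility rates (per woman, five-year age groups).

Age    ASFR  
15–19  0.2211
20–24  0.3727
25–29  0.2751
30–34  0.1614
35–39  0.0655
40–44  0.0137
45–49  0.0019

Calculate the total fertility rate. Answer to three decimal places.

5.557

Sum of ASFRs = 0.2211 + 0.3727 + 0.2751 + 0.1614 + 0.0655 + 0.0137 + 0.0019 = 1.1114
TFR = 5 × 1.1114 = 5.557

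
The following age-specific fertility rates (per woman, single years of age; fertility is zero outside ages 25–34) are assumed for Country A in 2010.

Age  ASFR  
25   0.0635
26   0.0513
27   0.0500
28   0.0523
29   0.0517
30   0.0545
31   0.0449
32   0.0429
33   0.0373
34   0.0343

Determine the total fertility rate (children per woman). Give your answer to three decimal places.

Sum of ASFRs = 0.0635 + 0.0513 + 0.0500 + 0.0523 + 0.0517 + 0.0545 + 0.0449 + 0.0429 + 0.0373 + 0.0343 = 0.4827
TFR = 0.4827

0.483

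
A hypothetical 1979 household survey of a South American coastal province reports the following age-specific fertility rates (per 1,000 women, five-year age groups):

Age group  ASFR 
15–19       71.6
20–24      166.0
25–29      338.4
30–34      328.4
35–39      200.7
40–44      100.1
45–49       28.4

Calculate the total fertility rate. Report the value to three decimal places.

6.168

Sum of ASFRs = 71.6 + 166.0 + 338.4 + 328.4 + 200.7 + 100.1 + 28.4 = 1233.6
TFR = 5 × 1233.6 / 1000 = 6.168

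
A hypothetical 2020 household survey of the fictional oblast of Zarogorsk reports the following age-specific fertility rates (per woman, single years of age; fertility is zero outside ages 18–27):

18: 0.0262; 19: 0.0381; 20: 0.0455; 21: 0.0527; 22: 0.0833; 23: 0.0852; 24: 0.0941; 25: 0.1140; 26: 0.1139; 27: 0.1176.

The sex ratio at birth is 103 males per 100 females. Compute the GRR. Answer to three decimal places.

Proportion female at birth = 100 / (100 + 103) = 0.49261.
Sum of ASFRs = 0.0262 + 0.0381 + 0.0455 + 0.0527 + 0.0833 + 0.0852 + 0.0941 + 0.1140 + 0.1139 + 0.1176 = 0.7706
TFR = 0.7706
GRR = 0.49261 × 0.7706 = 0.37961

0.380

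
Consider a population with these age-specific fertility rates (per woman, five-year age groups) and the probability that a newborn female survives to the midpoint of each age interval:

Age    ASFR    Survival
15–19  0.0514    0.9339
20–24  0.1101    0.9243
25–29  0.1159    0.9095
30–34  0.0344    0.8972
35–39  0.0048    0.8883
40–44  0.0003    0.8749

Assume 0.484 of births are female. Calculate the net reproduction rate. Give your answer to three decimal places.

0.703

Proportion female at birth = 0.484.
Survival-weighted fertility by age (5·fₓ·Sₓ):
  15–19: 5 × 0.0514 × 0.9339 = 0.24001
  20–24: 5 × 0.1101 × 0.9243 = 0.50883
  25–29: 5 × 0.1159 × 0.9095 = 0.52706
  30–34: 5 × 0.0344 × 0.8972 = 0.15432
  35–39: 5 × 0.0048 × 0.8883 = 0.02132
  40–44: 5 × 0.0003 × 0.8749 = 0.00131
Sum = 1.45285
NRR = 0.484 × 1.45285 = 0.70318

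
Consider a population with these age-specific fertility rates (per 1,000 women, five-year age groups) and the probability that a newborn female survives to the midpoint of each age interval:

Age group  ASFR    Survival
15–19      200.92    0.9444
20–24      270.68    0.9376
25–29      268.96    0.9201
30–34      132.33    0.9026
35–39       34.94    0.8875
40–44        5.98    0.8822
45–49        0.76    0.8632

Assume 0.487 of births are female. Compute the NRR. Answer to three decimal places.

Proportion female at birth = 0.487.
Survival-weighted fertility by age (5·fₓ·Sₓ):
  15–19: 5 × 200.92/1000 × 0.9444 = 0.94874
  20–24: 5 × 270.68/1000 × 0.9376 = 1.26895
  25–29: 5 × 268.96/1000 × 0.9201 = 1.23735
  30–34: 5 × 132.33/1000 × 0.9026 = 0.59721
  35–39: 5 × 34.94/1000 × 0.8875 = 0.15505
  40–44: 5 × 5.98/1000 × 0.8822 = 0.02638
  45–49: 5 × 0.76/1000 × 0.8632 = 0.00328
Sum = 4.23696
NRR = 0.487 × 4.23696 = 2.06340

2.063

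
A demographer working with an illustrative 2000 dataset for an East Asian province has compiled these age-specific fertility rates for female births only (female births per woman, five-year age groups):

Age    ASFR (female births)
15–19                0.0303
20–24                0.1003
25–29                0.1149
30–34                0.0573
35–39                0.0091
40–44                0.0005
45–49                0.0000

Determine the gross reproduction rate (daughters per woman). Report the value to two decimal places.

1.56

Sum of female ASFRs = 0.0303 + 0.1003 + 0.1149 + 0.0573 + 0.0091 + 0.0005 + 0.0000 = 0.3124
GRR = 5 × 0.3124 = 1.562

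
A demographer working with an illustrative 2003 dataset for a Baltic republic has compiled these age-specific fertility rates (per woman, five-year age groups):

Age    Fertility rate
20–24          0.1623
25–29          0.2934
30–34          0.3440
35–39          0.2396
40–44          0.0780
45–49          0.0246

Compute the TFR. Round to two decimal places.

Sum of ASFRs = 0.1623 + 0.2934 + 0.3440 + 0.2396 + 0.0780 + 0.0246 = 1.1419
TFR = 5 × 1.1419 = 5.7095

5.71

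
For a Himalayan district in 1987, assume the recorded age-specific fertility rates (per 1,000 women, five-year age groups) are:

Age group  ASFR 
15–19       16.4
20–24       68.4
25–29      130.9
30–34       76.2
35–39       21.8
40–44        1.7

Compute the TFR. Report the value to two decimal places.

1.58

Sum of ASFRs = 16.4 + 68.4 + 130.9 + 76.2 + 21.8 + 1.7 = 315.4
TFR = 5 × 315.4 / 1000 = 1.577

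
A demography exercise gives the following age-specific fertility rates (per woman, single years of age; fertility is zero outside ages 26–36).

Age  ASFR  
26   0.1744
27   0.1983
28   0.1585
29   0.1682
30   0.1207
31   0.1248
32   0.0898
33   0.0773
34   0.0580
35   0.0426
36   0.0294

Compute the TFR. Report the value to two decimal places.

Sum of ASFRs = 0.1744 + 0.1983 + 0.1585 + 0.1682 + 0.1207 + 0.1248 + 0.0898 + 0.0773 + 0.0580 + 0.0426 + 0.0294 = 1.2420
TFR = 1.242

1.24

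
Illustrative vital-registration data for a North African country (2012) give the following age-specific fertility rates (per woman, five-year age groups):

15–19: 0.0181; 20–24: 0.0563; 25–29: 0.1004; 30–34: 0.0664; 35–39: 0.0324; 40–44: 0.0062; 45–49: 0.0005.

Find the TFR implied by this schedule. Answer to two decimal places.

Sum of ASFRs = 0.0181 + 0.0563 + 0.1004 + 0.0664 + 0.0324 + 0.0062 + 0.0005 = 0.2803
TFR = 5 × 0.2803 = 1.4015

1.40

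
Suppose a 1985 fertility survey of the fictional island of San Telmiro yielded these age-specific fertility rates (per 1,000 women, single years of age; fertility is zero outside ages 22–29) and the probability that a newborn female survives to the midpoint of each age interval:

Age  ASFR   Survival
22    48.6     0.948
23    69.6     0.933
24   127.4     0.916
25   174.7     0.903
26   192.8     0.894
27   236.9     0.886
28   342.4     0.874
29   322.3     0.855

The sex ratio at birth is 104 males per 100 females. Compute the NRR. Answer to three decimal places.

0.658

Proportion female at birth = 100 / (100 + 104) = 0.49020.
Per-age-group product (1 × ASFR × survival probability):
  22: 1 × 48.6/1000 × 0.948 = 0.04607
  23: 1 × 69.6/1000 × 0.933 = 0.06494
  24: 1 × 127.4/1000 × 0.916 = 0.11670
  25: 1 × 174.7/1000 × 0.903 = 0.15775
  26: 1 × 192.8/1000 × 0.894 = 0.17236
  27: 1 × 236.9/1000 × 0.886 = 0.20989
  28: 1 × 342.4/1000 × 0.874 = 0.29926
  29: 1 × 322.3/1000 × 0.855 = 0.27557
Sum = 1.34254
NRR = 0.49020 × 1.34254 = 0.65811
NRR < 1, so the cohort does not fully replace itself.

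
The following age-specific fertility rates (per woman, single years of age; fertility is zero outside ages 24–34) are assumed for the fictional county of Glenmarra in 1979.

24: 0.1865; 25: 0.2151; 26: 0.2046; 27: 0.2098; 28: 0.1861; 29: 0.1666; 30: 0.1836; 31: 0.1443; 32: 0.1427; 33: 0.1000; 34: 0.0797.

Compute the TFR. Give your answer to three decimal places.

Sum of ASFRs = 0.1865 + 0.2151 + 0.2046 + 0.2098 + 0.1861 + 0.1666 + 0.1836 + 0.1443 + 0.1427 + 0.1000 + 0.0797 = 1.8190
TFR = 1.819

1.819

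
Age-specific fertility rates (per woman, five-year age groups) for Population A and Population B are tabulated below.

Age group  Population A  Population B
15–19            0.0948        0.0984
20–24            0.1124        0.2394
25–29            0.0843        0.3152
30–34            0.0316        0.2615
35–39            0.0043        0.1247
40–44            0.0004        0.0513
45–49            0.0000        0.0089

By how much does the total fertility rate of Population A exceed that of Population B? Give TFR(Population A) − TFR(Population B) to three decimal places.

Population A:
  Sum of ASFRs = 0.0948 + 0.1124 + 0.0843 + 0.0316 + 0.0043 + 0.0004 + 0.0000 = 0.3278
  TFR = 5 × 0.3278 = 1.639
Population B:
  Sum of ASFRs = 0.0984 + 0.2394 + 0.3152 + 0.2615 + 0.1247 + 0.0513 + 0.0089 = 1.0994
  TFR = 5 × 1.0994 = 5.497
Difference = 1.639 − 5.497 = -3.858

-3.858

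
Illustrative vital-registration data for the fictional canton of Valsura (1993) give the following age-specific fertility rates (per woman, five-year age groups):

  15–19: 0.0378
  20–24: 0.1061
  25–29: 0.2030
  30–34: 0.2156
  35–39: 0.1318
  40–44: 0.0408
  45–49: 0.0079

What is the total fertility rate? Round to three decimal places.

Sum of ASFRs = 0.0378 + 0.1061 + 0.2030 + 0.2156 + 0.1318 + 0.0408 + 0.0079 = 0.7430
TFR = 5 × 0.7430 = 3.715

3.715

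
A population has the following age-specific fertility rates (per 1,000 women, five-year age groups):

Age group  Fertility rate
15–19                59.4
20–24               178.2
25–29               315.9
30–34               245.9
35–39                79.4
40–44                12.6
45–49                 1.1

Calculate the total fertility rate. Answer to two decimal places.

4.46

Sum of ASFRs = 59.4 + 178.2 + 315.9 + 245.9 + 79.4 + 12.6 + 1.1 = 892.5
TFR = 5 × 892.5 / 1000 = 4.4625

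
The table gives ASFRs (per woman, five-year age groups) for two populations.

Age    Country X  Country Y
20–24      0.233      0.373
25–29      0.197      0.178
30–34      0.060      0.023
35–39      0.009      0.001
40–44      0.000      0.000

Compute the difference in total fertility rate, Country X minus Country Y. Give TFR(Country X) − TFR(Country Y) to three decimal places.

Country X:
  Sum of ASFRs = 0.233 + 0.197 + 0.060 + 0.009 + 0.000 = 0.499
  TFR = 5 × 0.499 = 2.495
Country Y:
  Sum of ASFRs = 0.373 + 0.178 + 0.023 + 0.001 + 0.000 = 0.575
  TFR = 5 × 0.575 = 2.875
Difference = 2.495 − 2.875 = -0.38

-0.380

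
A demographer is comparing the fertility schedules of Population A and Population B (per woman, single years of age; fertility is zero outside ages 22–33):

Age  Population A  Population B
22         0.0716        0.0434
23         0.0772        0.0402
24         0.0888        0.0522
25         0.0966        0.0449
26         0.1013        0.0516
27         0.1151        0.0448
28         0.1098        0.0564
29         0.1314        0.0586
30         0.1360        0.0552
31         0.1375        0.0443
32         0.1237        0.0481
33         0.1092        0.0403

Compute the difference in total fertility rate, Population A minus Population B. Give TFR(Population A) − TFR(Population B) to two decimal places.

0.72

Population A:
  Sum of ASFRs = 0.0716 + 0.0772 + 0.0888 + 0.0966 + 0.1013 + 0.1151 + 0.1098 + 0.1314 + 0.1360 + 0.1375 + 0.1237 + 0.1092 = 1.2982
  TFR = 1.2982
Population B:
  Sum of ASFRs = 0.0434 + 0.0402 + 0.0522 + 0.0449 + 0.0516 + 0.0448 + 0.0564 + 0.0586 + 0.0552 + 0.0443 + 0.0481 + 0.0403 = 0.5800
  TFR = 0.58
Difference = 1.2982 − 0.58 = 0.7182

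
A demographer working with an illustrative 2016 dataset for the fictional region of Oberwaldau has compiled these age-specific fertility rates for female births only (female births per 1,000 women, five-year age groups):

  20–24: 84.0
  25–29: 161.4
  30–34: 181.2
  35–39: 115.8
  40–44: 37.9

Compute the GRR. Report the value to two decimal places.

Sum of female ASFRs = 84.0 + 161.4 + 181.2 + 115.8 + 37.9 = 580.3
GRR = 5 × 580.3 / 1000 = 2.9015

2.90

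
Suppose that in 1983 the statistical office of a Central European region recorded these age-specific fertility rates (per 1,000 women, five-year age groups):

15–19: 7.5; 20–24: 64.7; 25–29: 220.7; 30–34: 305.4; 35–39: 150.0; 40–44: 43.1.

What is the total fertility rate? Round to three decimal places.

3.957

Sum of ASFRs = 7.5 + 64.7 + 220.7 + 305.4 + 150.0 + 43.1 = 791.4
TFR = 5 × 791.4 / 1000 = 3.957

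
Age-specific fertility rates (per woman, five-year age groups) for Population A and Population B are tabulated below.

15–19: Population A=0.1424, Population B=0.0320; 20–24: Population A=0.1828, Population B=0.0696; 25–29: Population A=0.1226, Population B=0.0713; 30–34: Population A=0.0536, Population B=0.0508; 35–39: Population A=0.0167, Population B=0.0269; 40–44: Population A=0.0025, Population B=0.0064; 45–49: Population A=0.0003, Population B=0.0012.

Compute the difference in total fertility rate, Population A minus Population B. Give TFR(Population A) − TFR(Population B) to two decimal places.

1.31

Population A:
  Sum of ASFRs = 0.1424 + 0.1828 + 0.1226 + 0.0536 + 0.0167 + 0.0025 + 0.0003 = 0.5209
  TFR = 5 × 0.5209 = 2.6045
Population B:
  Sum of ASFRs = 0.0320 + 0.0696 + 0.0713 + 0.0508 + 0.0269 + 0.0064 + 0.0012 = 0.2582
  TFR = 5 × 0.2582 = 1.291
Difference = 2.6045 − 1.291 = 1.3135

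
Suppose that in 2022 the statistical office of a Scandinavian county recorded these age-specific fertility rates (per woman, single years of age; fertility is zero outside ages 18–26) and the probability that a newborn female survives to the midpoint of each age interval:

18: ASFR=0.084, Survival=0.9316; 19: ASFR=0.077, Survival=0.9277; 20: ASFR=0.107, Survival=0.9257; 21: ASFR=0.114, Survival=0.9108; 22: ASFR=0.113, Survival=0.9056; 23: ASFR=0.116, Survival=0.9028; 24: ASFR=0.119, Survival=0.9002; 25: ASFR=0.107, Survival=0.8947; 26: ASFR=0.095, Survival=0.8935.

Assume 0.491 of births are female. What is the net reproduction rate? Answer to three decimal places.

Proportion female at birth = 0.491.
Per-age-group product (1 × ASFR × survival probability):
  18: 1 × 0.084 × 0.9316 = 0.07825
  19: 1 × 0.077 × 0.9277 = 0.07143
  20: 1 × 0.107 × 0.9257 = 0.09905
  21: 1 × 0.114 × 0.9108 = 0.10383
  22: 1 × 0.113 × 0.9056 = 0.10233
  23: 1 × 0.116 × 0.9028 = 0.10472
  24: 1 × 0.119 × 0.9002 = 0.10712
  25: 1 × 0.107 × 0.8947 = 0.09573
  26: 1 × 0.095 × 0.8935 = 0.08488
Sum = 0.84734
NRR = 0.491 × 0.84734 = 0.41604

0.416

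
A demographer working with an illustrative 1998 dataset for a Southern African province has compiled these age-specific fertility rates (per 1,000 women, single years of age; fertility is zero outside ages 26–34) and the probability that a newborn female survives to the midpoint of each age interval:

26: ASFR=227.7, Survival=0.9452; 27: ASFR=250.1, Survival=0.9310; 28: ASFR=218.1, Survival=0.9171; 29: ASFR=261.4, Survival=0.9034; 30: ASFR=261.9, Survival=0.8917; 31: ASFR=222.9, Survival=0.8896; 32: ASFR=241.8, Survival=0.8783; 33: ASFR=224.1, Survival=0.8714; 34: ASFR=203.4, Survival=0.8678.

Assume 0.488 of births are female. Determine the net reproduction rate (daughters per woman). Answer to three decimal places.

Proportion female at birth = 0.488.
Each age group contributes 1 × ASFR × survival:
  26: 1 × 227.7/1000 × 0.9452 = 0.21522
  27: 1 × 250.1/1000 × 0.9310 = 0.23284
  28: 1 × 218.1/1000 × 0.9171 = 0.20002
  29: 1 × 261.4/1000 × 0.9034 = 0.23615
  30: 1 × 261.9/1000 × 0.8917 = 0.23354
  31: 1 × 222.9/1000 × 0.8896 = 0.19829
  32: 1 × 241.8/1000 × 0.8783 = 0.21237
  33: 1 × 224.1/1000 × 0.8714 = 0.19528
  34: 1 × 203.4/1000 × 0.8678 = 0.17651
Sum = 1.90022
NRR = 0.488 × 1.90022 = 0.92731
With NRR below 1 the population is below replacement fertility.

0.927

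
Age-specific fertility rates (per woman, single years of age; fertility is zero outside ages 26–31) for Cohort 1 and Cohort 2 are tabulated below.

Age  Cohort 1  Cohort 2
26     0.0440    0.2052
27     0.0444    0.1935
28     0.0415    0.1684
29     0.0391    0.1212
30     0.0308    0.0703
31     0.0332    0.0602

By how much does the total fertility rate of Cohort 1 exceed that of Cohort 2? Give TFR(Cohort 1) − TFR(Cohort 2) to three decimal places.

-0.586

Cohort 1:
  Sum of ASFRs = 0.0440 + 0.0444 + 0.0415 + 0.0391 + 0.0308 + 0.0332 = 0.2330
  TFR = 0.233
Cohort 2:
  Sum of ASFRs = 0.2052 + 0.1935 + 0.1684 + 0.1212 + 0.0703 + 0.0602 = 0.8188
  TFR = 0.8188
Difference = 0.233 − 0.8188 = -0.5858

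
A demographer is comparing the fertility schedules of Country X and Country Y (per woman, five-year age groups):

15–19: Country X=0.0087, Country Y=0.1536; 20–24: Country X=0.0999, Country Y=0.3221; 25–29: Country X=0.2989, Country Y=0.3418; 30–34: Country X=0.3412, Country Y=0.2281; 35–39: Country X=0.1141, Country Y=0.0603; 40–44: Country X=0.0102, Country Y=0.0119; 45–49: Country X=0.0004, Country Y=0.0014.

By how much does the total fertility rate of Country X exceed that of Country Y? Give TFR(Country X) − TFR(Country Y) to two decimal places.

-1.23

Country X:
  Sum of ASFRs = 0.0087 + 0.0999 + 0.2989 + 0.3412 + 0.1141 + 0.0102 + 0.0004 = 0.8734
  TFR = 5 × 0.8734 = 4.367
Country Y:
  Sum of ASFRs = 0.1536 + 0.3221 + 0.3418 + 0.2281 + 0.0603 + 0.0119 + 0.0014 = 1.1192
  TFR = 5 × 1.1192 = 5.596
Difference = 4.367 − 5.596 = -1.229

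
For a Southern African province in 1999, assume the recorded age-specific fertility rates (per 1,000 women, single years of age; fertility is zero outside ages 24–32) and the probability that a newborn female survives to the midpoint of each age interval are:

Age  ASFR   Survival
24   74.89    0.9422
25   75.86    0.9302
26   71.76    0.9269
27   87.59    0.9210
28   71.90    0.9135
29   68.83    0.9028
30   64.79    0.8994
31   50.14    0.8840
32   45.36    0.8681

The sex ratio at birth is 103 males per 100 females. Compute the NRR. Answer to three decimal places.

0.275

Proportion female at birth = 100 / (100 + 103) = 0.49261.
Each age group contributes 1 × ASFR × survival:
  24: 1 × 74.89/1000 × 0.9422 = 0.07056
  25: 1 × 75.86/1000 × 0.9302 = 0.07056
  26: 1 × 71.76/1000 × 0.9269 = 0.06651
  27: 1 × 87.59/1000 × 0.9210 = 0.08067
  28: 1 × 71.90/1000 × 0.9135 = 0.06568
  29: 1 × 68.83/1000 × 0.9028 = 0.06214
  30: 1 × 64.79/1000 × 0.8994 = 0.05827
  31: 1 × 50.14/1000 × 0.8840 = 0.04432
  32: 1 × 45.36/1000 × 0.8681 = 0.03938
Sum = 0.55809
NRR = 0.49261 × 0.55809 = 0.27492
With NRR below 1 the population is below replacement fertility.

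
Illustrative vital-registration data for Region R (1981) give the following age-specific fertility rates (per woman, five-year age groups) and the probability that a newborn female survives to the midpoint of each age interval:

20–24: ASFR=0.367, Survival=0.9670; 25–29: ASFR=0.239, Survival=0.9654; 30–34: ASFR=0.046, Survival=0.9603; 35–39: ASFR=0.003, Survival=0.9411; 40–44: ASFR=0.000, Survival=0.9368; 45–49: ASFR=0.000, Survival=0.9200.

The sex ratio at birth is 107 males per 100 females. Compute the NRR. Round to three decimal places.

1.528

Proportion female at birth = 100 / (100 + 107) = 0.48309.
Weighting each age-specific rate by interval width and survival:
  20–24: 5 × 0.367 × 0.9670 = 1.77445
  25–29: 5 × 0.239 × 0.9654 = 1.15365
  30–34: 5 × 0.046 × 0.9603 = 0.22087
  35–39: 5 × 0.003 × 0.9411 = 0.01412
  40–44: 5 × 0.000 × 0.9368 = 0.00000
  45–49: 5 × 0.000 × 0.9200 = 0.00000
Sum = 3.16309
NRR = 0.48309 × 3.16309 = 1.52806
NRR > 1, so each generation more than replaces itself.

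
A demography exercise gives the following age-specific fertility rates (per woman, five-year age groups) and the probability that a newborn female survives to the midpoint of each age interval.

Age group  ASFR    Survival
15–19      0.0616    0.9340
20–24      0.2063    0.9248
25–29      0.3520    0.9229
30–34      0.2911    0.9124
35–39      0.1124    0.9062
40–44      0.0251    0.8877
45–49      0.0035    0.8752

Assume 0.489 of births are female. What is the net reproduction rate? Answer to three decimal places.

Proportion female at birth = 0.489.
Weighting each age-specific rate by interval width and survival:
  15–19: 5 × 0.0616 × 0.9340 = 0.28767
  20–24: 5 × 0.2063 × 0.9248 = 0.95393
  25–29: 5 × 0.3520 × 0.9229 = 1.62430
  30–34: 5 × 0.2911 × 0.9124 = 1.32800
  35–39: 5 × 0.1124 × 0.9062 = 0.50928
  40–44: 5 × 0.0251 × 0.8877 = 0.11141
  45–49: 5 × 0.0035 × 0.8752 = 0.01532
Sum = 4.82991
NRR = 0.489 × 4.82991 = 2.36183

2.362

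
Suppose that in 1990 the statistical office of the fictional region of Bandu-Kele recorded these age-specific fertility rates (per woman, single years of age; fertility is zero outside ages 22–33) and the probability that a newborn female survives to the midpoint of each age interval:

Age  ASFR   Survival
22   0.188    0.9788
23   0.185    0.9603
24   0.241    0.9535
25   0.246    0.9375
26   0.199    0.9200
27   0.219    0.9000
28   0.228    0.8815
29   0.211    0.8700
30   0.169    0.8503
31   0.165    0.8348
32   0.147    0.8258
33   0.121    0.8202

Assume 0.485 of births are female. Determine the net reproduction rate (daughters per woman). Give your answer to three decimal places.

1.013

Proportion female at birth = 0.485.
Survival-weighted fertility by age (1·fₓ·Sₓ):
  22: 1 × 0.188 × 0.9788 = 0.18401
  23: 1 × 0.185 × 0.9603 = 0.17766
  24: 1 × 0.241 × 0.9535 = 0.22979
  25: 1 × 0.246 × 0.9375 = 0.23063
  26: 1 × 0.199 × 0.9200 = 0.18308
  27: 1 × 0.219 × 0.9000 = 0.19710
  28: 1 × 0.228 × 0.8815 = 0.20098
  29: 1 × 0.211 × 0.8700 = 0.18357
  30: 1 × 0.169 × 0.8503 = 0.14370
  31: 1 × 0.165 × 0.8348 = 0.13774
  32: 1 × 0.147 × 0.8258 = 0.12139
  33: 1 × 0.121 × 0.8202 = 0.09924
Sum = 2.08889
NRR = 0.485 × 2.08889 = 1.01311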